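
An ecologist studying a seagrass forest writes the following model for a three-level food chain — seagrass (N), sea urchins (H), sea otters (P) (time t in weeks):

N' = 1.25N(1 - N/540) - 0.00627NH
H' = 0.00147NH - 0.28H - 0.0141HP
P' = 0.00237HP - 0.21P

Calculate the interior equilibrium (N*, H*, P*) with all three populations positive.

From dP/dt = 0: 0.00237H* = 0.21, so H* = 88.6.
From dN/dt = 0: 1.25(1 - N*/540) = 0.00627·88.6, giving N* = 540·(1 - 0.444) = 300.
From dH/dt = 0: 0.00147·300 - 0.28 = 0.0141P*, so P* = 0.161/0.0141 = 11.4.

N* ≈ 300, H* ≈ 88.6, P* ≈ 11.4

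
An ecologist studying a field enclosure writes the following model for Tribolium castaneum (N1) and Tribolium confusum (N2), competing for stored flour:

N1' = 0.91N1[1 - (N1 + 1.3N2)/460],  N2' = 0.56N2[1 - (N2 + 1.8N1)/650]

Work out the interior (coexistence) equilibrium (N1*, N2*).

N1* ≈ 287, N2* ≈ 133

Setting both brackets to zero gives the nullclines N1 + 1.3N2 = 460 and 1.8N1 + N2 = 650.
Substituting N2 = 650 - 1.8N1 into the first: N1(1 - 1.3·1.8) = 460 - 1.3·650.
So N1* = -385/-1.34 = 287, and then N2* = 650 - 1.8·287 = 133.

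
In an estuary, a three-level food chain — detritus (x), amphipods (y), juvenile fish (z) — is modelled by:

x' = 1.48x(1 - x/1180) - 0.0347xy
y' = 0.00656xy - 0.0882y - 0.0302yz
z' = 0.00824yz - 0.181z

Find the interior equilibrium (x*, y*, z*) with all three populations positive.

From dz/dt = 0: 0.00824y* = 0.181, so y* = 22.
From dx/dt = 0: 1.48(1 - x*/1180) = 0.0347·22, giving x* = 1180·(1 - 0.515) = 572.
From dy/dt = 0: 0.00656·572 - 0.0882 = 0.0302z*, so z* = 3.67/0.0302 = 121.

x* ≈ 572, y* ≈ 22, z* ≈ 121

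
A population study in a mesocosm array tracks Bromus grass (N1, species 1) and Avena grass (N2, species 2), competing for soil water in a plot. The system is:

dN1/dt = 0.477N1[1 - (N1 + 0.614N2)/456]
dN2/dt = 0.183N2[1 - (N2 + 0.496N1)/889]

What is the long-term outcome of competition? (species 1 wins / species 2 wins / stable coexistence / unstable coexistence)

Compare the nullcline intercepts: K1/α12 = 456/0.614 = 743 < K2 = 889; K2/α21 = 889/0.496 = 1790 > K1 = 456.
Since the inequalities point opposite ways, species 2 can invade but species 1 cannot.

species 2 excludes species 1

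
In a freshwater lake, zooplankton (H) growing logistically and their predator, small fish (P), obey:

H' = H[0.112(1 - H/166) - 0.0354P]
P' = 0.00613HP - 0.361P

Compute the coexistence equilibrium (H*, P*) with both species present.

From dP/dt = 0 with P > 0: 0.00613H* = 0.361, so H* = 58.9.
Substitute into dH/dt = 0: 0.112(1 - 58.9/166) = 0.0354P*.
The bracket is 0.645, giving P* = 0.0723/0.0354 = 2.04.

H* ≈ 58.9, P* ≈ 2.04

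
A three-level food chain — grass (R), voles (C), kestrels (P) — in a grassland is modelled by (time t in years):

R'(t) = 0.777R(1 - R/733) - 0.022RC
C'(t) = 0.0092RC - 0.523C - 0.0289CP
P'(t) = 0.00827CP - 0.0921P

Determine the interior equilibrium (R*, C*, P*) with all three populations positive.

From dP/dt = 0: 0.00827C* = 0.0921, so C* = 11.1.
From dR/dt = 0: 0.777(1 - R*/733) = 0.022·11.1, giving R* = 733·(1 - 0.315) = 502.
From dC/dt = 0: 0.0092·502 - 0.523 = 0.0289P*, so P* = 4.09/0.0289 = 142.

R* ≈ 502, C* ≈ 11.1, P* ≈ 142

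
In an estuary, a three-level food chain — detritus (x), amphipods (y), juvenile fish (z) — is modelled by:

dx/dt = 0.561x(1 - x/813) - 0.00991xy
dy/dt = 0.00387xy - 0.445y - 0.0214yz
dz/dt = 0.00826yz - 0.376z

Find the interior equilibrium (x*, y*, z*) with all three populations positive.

x* ≈ 159, y* ≈ 45.5, z* ≈ 8.01

From dz/dt = 0: 0.00826y* = 0.376, so y* = 45.5.
From dx/dt = 0: 0.561(1 - x*/813) = 0.00991·45.5, giving x* = 813·(1 - 0.804) = 159.
From dy/dt = 0: 0.00387·159 - 0.445 = 0.0214z*, so z* = 0.171/0.0214 = 8.01.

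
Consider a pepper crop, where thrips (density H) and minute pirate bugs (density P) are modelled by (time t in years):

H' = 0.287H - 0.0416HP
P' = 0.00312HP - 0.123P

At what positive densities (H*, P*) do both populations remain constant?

H* ≈ 39.4, P* ≈ 6.9

Set dP/dt = 0 with P > 0: 0.00312H - 0.123 = 0, so H* = 0.123/0.00312 = 39.4.
Set dH/dt = 0 with H > 0: 0.287 - 0.0416P = 0, so P* = 0.287/0.0416 = 6.9.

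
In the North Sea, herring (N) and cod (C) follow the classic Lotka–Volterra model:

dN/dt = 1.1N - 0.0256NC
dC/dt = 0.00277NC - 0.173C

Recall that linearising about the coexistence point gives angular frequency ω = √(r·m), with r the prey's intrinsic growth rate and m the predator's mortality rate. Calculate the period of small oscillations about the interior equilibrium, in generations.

Here r = 1.1 and m = 0.173, so r·m = 0.19.
ω = √0.19 = 0.436 per generation, hence T = 2π/ω ≈ 14.4 generations.

T ≈ 14.4 generations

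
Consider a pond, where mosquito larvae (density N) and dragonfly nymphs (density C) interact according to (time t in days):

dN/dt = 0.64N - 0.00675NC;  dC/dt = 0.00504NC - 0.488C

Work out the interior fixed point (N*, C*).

Set dC/dt = 0 with C > 0: 0.00504N - 0.488 = 0, so N* = 0.488/0.00504 = 96.8.
Set dN/dt = 0 with N > 0: 0.64 - 0.00675C = 0, so C* = 0.64/0.00675 = 94.8.

N* ≈ 96.8, C* ≈ 94.8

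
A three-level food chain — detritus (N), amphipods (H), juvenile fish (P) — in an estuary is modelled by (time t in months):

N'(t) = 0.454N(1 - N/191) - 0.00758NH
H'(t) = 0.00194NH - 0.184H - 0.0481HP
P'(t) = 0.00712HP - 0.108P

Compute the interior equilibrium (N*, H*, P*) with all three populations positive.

N* ≈ 143, H* ≈ 15.2, P* ≈ 1.93

From dP/dt = 0: 0.00712H* = 0.108, so H* = 15.2.
From dN/dt = 0: 0.454(1 - N*/191) = 0.00758·15.2, giving N* = 191·(1 - 0.253) = 143.
From dH/dt = 0: 0.00194·143 - 0.184 = 0.0481P*, so P* = 0.0927/0.0481 = 1.93.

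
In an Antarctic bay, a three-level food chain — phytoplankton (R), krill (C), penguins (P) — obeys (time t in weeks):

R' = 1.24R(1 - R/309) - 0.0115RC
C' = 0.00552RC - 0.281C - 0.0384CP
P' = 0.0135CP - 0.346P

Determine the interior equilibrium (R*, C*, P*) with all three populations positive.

From dP/dt = 0: 0.0135C* = 0.346, so C* = 25.6.
From dR/dt = 0: 1.24(1 - R*/309) = 0.0115·25.6, giving R* = 309·(1 - 0.238) = 236.
From dC/dt = 0: 0.00552·236 - 0.281 = 0.0384P*, so P* = 1.02/0.0384 = 26.5.

R* ≈ 236, C* ≈ 25.6, P* ≈ 26.5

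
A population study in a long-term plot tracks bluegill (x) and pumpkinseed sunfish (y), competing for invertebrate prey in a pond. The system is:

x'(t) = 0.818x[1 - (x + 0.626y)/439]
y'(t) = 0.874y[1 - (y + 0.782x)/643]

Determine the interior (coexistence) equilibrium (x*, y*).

x* ≈ 71.5, y* ≈ 587

Setting both brackets to zero gives the nullclines x + 0.626y = 439 and 0.782x + y = 643.
Substituting y = 643 - 0.782x into the first: x(1 - 0.626·0.782) = 439 - 0.626·643.
So x* = 36.5/0.51 = 71.5, and then y* = 643 - 0.782·71.5 = 587.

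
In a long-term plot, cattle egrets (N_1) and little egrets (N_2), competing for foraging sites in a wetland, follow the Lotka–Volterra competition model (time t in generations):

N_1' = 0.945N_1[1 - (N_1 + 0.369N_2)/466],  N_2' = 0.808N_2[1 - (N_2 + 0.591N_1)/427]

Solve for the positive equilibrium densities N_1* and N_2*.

N_1* ≈ 394, N_2* ≈ 194

Setting both brackets to zero gives the nullclines N_1 + 0.369N_2 = 466 and 0.591N_1 + N_2 = 427.
Substituting N_2 = 427 - 0.591N_1 into the first: N_1(1 - 0.369·0.591) = 466 - 0.369·427.
So N_1* = 308/0.782 = 394, and then N_2* = 427 - 0.591·394 = 194.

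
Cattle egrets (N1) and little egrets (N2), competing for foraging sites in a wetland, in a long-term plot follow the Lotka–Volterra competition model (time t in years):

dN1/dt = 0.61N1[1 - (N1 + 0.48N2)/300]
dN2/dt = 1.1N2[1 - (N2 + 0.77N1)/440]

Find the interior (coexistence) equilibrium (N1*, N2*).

N1* ≈ 141, N2* ≈ 332

Setting both brackets to zero gives the nullclines N1 + 0.48N2 = 300 and 0.77N1 + N2 = 440.
Substituting N2 = 440 - 0.77N1 into the first: N1(1 - 0.48·0.77) = 300 - 0.48·440.
So N1* = 88.8/0.63 = 141, and then N2* = 440 - 0.77·141 = 332.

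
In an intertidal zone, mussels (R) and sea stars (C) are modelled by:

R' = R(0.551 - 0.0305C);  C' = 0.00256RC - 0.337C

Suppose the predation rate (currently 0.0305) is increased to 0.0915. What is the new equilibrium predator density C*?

C* ≈ 6.02

At the interior fixed point, setting dR/dt = 0 with R > 0 fixes C* = (prey growth rate)/(RC coefficient) — independent of the other coefficients.
With the change, C* = 0.551/0.0915 = 6.02; it falls from 18.1.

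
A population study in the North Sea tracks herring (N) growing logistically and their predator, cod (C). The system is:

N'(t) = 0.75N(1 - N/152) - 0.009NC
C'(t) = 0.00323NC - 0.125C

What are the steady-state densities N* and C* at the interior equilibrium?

N* ≈ 38.7, C* ≈ 62.1

From dC/dt = 0 with C > 0: 0.00323N* = 0.125, so N* = 38.7.
Substitute into dN/dt = 0: 0.75(1 - 38.7/152) = 0.009C*.
The bracket is 0.745, giving C* = 0.559/0.009 = 62.1.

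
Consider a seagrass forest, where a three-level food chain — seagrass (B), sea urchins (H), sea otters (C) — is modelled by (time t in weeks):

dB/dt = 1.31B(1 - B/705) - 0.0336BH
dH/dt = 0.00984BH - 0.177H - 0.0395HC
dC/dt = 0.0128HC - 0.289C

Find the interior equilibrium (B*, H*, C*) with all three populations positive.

B* ≈ 297, H* ≈ 22.6, C* ≈ 69.4

From dC/dt = 0: 0.0128H* = 0.289, so H* = 22.6.
From dB/dt = 0: 1.31(1 - B*/705) = 0.0336·22.6, giving B* = 705·(1 - 0.579) = 297.
From dH/dt = 0: 0.00984·297 - 0.177 = 0.0395C*, so C* = 2.74/0.0395 = 69.4.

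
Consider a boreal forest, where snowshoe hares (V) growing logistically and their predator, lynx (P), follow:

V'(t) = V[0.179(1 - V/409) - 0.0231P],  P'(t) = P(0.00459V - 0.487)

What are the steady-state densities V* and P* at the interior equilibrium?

From dP/dt = 0 with P > 0: 0.00459V* = 0.487, so V* = 106.
Substitute into dV/dt = 0: 0.179(1 - 106/409) = 0.0231P*.
The bracket is 0.741, giving P* = 0.133/0.0231 = 5.74.

V* ≈ 106, P* ≈ 5.74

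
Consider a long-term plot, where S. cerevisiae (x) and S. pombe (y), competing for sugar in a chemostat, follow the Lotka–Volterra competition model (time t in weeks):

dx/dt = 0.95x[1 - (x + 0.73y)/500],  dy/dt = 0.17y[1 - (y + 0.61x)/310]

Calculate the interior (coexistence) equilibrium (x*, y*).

Setting both brackets to zero gives the nullclines x + 0.73y = 500 and 0.61x + y = 310.
Substituting y = 310 - 0.61x into the first: x(1 - 0.73·0.61) = 500 - 0.73·310.
So x* = 274/0.555 = 493, and then y* = 310 - 0.61·493 = 9.01.

x* ≈ 493, y* ≈ 9.01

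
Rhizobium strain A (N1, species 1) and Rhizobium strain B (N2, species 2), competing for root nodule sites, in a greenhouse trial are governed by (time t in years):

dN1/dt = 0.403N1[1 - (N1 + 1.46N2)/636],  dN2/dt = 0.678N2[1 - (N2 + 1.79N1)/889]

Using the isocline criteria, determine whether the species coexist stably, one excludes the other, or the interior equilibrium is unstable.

Compare the nullcline intercepts: K1/α12 = 636/1.46 = 436 < K2 = 889; K2/α21 = 889/1.79 = 497 < K1 = 636.
Since both are reversed, neither can invade when rare; the interior point is a saddle.

unstable coexistence (outcome depends on initial conditions)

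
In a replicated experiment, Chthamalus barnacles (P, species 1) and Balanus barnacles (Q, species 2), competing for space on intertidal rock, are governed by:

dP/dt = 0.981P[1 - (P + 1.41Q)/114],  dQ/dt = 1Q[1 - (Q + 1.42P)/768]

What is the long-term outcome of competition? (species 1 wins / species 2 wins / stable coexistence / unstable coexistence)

Compare the nullcline intercepts: K1/α12 = 114/1.41 = 80.9 < K2 = 768; K2/α21 = 768/1.42 = 541 > K1 = 114.
Since the inequalities point opposite ways, species 2 can invade but species 1 cannot.

species 2 excludes species 1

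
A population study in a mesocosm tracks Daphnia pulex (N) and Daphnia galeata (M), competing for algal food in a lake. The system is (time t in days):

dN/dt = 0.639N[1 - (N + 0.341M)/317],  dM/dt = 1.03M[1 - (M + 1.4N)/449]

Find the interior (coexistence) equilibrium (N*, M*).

Setting both brackets to zero gives the nullclines N + 0.341M = 317 and 1.4N + M = 449.
Substituting M = 449 - 1.4N into the first: N(1 - 0.341·1.4) = 317 - 0.341·449.
So N* = 164/0.523 = 314, and then M* = 449 - 1.4·314 = 9.95.

N* ≈ 314, M* ≈ 9.95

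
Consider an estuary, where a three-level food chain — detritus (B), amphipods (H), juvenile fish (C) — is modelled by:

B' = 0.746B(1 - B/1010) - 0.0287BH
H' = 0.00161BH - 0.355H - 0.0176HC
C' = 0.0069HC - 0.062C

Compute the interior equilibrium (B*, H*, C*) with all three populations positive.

B* ≈ 661, H* ≈ 8.99, C* ≈ 40.3

From dC/dt = 0: 0.0069H* = 0.062, so H* = 8.99.
From dB/dt = 0: 0.746(1 - B*/1010) = 0.0287·8.99, giving B* = 1010·(1 - 0.346) = 661.
From dH/dt = 0: 0.00161·661 - 0.355 = 0.0176C*, so C* = 0.709/0.0176 = 40.3.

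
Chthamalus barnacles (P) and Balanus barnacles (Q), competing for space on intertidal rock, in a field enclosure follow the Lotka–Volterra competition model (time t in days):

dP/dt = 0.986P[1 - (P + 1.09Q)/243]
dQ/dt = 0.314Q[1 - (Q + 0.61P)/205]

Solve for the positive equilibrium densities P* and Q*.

P* ≈ 58.3, Q* ≈ 169

Setting both brackets to zero gives the nullclines P + 1.09Q = 243 and 0.61P + Q = 205.
Substituting Q = 205 - 0.61P into the first: P(1 - 1.09·0.61) = 243 - 1.09·205.
So P* = 19.5/0.335 = 58.3, and then Q* = 205 - 0.61·58.3 = 169.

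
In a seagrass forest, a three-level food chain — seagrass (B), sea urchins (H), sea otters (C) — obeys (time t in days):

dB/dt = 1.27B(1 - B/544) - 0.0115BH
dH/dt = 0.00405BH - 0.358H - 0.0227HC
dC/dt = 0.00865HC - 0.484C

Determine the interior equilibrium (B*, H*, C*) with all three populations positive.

B* ≈ 268, H* ≈ 56, C* ≈ 32.1

From dC/dt = 0: 0.00865H* = 0.484, so H* = 56.
From dB/dt = 0: 1.27(1 - B*/544) = 0.0115·56, giving B* = 544·(1 - 0.507) = 268.
From dH/dt = 0: 0.00405·268 - 0.358 = 0.0227C*, so C* = 0.729/0.0227 = 32.1.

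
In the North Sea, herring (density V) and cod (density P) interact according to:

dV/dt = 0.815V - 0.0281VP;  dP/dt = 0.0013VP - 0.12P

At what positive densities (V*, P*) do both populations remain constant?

Set dP/dt = 0 with P > 0: 0.0013V - 0.12 = 0, so V* = 0.12/0.0013 = 92.3.
Set dV/dt = 0 with V > 0: 0.815 - 0.0281P = 0, so P* = 0.815/0.0281 = 29.

V* ≈ 92.3, P* ≈ 29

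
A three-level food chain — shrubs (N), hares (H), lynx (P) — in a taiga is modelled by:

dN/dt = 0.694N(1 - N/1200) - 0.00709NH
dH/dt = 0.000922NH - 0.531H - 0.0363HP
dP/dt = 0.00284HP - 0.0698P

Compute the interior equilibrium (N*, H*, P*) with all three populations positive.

N* ≈ 899, H* ≈ 24.6, P* ≈ 8.2

From dP/dt = 0: 0.00284H* = 0.0698, so H* = 24.6.
From dN/dt = 0: 0.694(1 - N*/1200) = 0.00709·24.6, giving N* = 1200·(1 - 0.251) = 899.
From dH/dt = 0: 0.000922·899 - 0.531 = 0.0363P*, so P* = 0.298/0.0363 = 8.2.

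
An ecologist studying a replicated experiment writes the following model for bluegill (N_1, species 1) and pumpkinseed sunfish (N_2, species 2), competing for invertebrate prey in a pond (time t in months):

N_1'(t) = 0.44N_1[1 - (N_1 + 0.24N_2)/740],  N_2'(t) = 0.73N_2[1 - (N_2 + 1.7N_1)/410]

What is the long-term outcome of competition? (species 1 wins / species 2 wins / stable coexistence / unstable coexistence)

species 1 excludes species 2

Compare the nullcline intercepts: K1/α12 = 740/0.24 = 3080 > K2 = 410; K2/α21 = 410/1.7 = 241 < K1 = 740.
Since the inequalities point opposite ways, species 1 can invade but species 2 cannot.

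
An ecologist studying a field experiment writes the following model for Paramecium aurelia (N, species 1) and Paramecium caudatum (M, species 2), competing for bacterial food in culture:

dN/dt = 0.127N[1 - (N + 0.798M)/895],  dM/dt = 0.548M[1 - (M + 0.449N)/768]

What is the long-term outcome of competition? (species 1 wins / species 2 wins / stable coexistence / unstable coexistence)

Compare the nullcline intercepts: K1/α12 = 895/0.798 = 1120 > K2 = 768; K2/α21 = 768/0.449 = 1710 > K1 = 895.
Since both inequalities hold, each species can invade when rare, so the interior equilibrium is stable.

stable coexistence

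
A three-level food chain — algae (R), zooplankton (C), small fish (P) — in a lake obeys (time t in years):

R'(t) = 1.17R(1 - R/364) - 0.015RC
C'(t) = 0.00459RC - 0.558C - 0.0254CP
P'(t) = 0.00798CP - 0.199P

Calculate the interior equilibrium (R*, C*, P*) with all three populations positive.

R* ≈ 248, C* ≈ 24.9, P* ≈ 22.8

From dP/dt = 0: 0.00798C* = 0.199, so C* = 24.9.
From dR/dt = 0: 1.17(1 - R*/364) = 0.015·24.9, giving R* = 364·(1 - 0.32) = 248.
From dC/dt = 0: 0.00459·248 - 0.558 = 0.0254P*, so P* = 0.579/0.0254 = 22.8.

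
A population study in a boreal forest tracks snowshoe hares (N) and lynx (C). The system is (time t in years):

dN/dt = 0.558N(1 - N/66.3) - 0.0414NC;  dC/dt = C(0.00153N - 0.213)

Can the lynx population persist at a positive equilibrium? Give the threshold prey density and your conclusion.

The predator equation gives dC/dt > 0 only when N > 0.213/0.00153 = 139.
Without the predator, N → K = 66.3. Since 66.3 < 139, the predator cannot invade.

Threshold N = 139; K < 139, so no, the predator goes extinct.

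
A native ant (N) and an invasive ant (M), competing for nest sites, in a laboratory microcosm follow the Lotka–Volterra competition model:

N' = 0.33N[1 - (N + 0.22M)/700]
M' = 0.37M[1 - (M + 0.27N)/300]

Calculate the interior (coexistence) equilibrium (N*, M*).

N* ≈ 674, M* ≈ 118

Setting both brackets to zero gives the nullclines N + 0.22M = 700 and 0.27N + M = 300.
Substituting M = 300 - 0.27N into the first: N(1 - 0.22·0.27) = 700 - 0.22·300.
So N* = 634/0.941 = 674, and then M* = 300 - 0.27·674 = 118.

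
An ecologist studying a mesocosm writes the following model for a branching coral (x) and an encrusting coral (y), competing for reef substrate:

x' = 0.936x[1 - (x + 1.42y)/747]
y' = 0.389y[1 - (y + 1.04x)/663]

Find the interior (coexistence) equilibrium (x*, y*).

x* ≈ 408, y* ≈ 239

Setting both brackets to zero gives the nullclines x + 1.42y = 747 and 1.04x + y = 663.
Substituting y = 663 - 1.04x into the first: x(1 - 1.42·1.04) = 747 - 1.42·663.
So x* = -194/-0.477 = 408, and then y* = 663 - 1.04·408 = 239.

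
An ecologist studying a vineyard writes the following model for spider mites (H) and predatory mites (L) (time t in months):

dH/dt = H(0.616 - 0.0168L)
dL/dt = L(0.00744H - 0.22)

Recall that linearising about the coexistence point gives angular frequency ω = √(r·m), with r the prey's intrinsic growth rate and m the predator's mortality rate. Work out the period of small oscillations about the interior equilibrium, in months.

T ≈ 17.1 months

Here r = 0.616 and m = 0.22, so r·m = 0.136.
ω = √0.136 = 0.368 per month, hence T = 2π/ω ≈ 17.1 months.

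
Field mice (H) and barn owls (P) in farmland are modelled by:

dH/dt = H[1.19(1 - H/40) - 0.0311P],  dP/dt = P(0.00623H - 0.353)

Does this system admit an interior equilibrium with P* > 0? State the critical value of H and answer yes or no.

The predator equation gives dP/dt > 0 only when H > 0.353/0.00623 = 56.7.
Without the predator, H → K = 40. Since 40 < 56.7, the predator cannot invade.

Threshold H = 56.7; K < 56.7, so no, the predator goes extinct.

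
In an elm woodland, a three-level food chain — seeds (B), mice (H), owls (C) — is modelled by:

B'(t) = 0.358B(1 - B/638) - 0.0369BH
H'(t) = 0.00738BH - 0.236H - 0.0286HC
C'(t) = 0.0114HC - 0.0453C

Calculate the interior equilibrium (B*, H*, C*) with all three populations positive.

B* ≈ 377, H* ≈ 3.97, C* ≈ 88.9

From dC/dt = 0: 0.0114H* = 0.0453, so H* = 3.97.
From dB/dt = 0: 0.358(1 - B*/638) = 0.0369·3.97, giving B* = 638·(1 - 0.41) = 377.
From dH/dt = 0: 0.00738·377 - 0.236 = 0.0286C*, so C* = 2.54/0.0286 = 88.9.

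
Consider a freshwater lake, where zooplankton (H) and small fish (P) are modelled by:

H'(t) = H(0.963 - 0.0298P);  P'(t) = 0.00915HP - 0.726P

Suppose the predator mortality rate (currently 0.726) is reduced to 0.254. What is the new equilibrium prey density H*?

At the interior fixed point, setting dP/dt = 0 with P > 0 fixes H* = (predator death rate)/(HP coefficient) — independent of the other coefficients.
With the change, H* = 0.254/0.00915 = 27.8; it falls from 79.3.

H* ≈ 27.8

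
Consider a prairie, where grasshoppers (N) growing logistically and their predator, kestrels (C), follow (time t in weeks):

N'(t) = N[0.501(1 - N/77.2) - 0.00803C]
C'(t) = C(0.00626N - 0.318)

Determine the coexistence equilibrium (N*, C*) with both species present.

N* ≈ 50.8, C* ≈ 21.3

From dC/dt = 0 with C > 0: 0.00626N* = 0.318, so N* = 50.8.
Substitute into dN/dt = 0: 0.501(1 - 50.8/77.2) = 0.00803C*.
The bracket is 0.342, giving C* = 0.171/0.00803 = 21.3.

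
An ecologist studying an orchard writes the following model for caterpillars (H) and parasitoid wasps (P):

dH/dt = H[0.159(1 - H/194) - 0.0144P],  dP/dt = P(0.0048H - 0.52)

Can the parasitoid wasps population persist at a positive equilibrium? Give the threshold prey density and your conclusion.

Threshold H = 108; K > 108, so yes, the predator persists.

The predator equation gives dP/dt > 0 only when H > 0.52/0.0048 = 108.
Without the predator, H → K = 194. Since 194 > 108, the predator can invade and persist.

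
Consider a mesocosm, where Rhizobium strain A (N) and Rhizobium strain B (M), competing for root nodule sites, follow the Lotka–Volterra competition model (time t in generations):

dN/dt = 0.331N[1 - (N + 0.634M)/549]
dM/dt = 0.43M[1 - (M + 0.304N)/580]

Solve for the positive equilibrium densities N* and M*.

Setting both brackets to zero gives the nullclines N + 0.634M = 549 and 0.304N + M = 580.
Substituting M = 580 - 0.304N into the first: N(1 - 0.634·0.304) = 549 - 0.634·580.
So N* = 181/0.807 = 225, and then M* = 580 - 0.304·225 = 512.

N* ≈ 225, M* ≈ 512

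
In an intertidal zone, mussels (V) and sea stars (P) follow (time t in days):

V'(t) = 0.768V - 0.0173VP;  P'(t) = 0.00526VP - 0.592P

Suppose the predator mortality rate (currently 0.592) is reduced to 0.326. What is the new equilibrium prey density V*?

V* ≈ 62

At the interior fixed point, setting dP/dt = 0 with P > 0 fixes V* = (predator death rate)/(VP coefficient) — independent of the other coefficients.
With the change, V* = 0.326/0.00526 = 62; it falls from 113.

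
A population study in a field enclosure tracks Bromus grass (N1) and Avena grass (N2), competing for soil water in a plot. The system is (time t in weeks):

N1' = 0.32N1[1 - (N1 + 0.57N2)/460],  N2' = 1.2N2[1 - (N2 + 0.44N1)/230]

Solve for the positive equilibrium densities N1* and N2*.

N1* ≈ 439, N2* ≈ 36.8

Setting both brackets to zero gives the nullclines N1 + 0.57N2 = 460 and 0.44N1 + N2 = 230.
Substituting N2 = 230 - 0.44N1 into the first: N1(1 - 0.57·0.44) = 460 - 0.57·230.
So N1* = 329/0.749 = 439, and then N2* = 230 - 0.44·439 = 36.8.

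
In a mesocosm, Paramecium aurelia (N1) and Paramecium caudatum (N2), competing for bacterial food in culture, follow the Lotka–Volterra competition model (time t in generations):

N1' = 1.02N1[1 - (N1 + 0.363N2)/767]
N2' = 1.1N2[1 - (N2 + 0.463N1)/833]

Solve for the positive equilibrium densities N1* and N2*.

N1* ≈ 558, N2* ≈ 574

Setting both brackets to zero gives the nullclines N1 + 0.363N2 = 767 and 0.463N1 + N2 = 833.
Substituting N2 = 833 - 0.463N1 into the first: N1(1 - 0.363·0.463) = 767 - 0.363·833.
So N1* = 465/0.832 = 558, and then N2* = 833 - 0.463·558 = 574.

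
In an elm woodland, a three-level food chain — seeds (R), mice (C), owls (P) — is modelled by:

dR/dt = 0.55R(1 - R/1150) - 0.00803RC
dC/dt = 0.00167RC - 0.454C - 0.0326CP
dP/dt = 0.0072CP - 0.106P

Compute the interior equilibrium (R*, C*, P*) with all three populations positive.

From dP/dt = 0: 0.0072C* = 0.106, so C* = 14.7.
From dR/dt = 0: 0.55(1 - R*/1150) = 0.00803·14.7, giving R* = 1150·(1 - 0.215) = 903.
From dC/dt = 0: 0.00167·903 - 0.454 = 0.0326P*, so P* = 1.05/0.0326 = 32.3.

R* ≈ 903, C* ≈ 14.7, P* ≈ 32.3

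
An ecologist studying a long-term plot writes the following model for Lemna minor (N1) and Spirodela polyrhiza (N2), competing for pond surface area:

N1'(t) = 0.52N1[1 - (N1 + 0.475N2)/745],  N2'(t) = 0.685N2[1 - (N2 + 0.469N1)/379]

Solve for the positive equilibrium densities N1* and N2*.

N1* ≈ 727, N2* ≈ 38.1

Setting both brackets to zero gives the nullclines N1 + 0.475N2 = 745 and 0.469N1 + N2 = 379.
Substituting N2 = 379 - 0.469N1 into the first: N1(1 - 0.475·0.469) = 745 - 0.475·379.
So N1* = 565/0.777 = 727, and then N2* = 379 - 0.469·727 = 38.1.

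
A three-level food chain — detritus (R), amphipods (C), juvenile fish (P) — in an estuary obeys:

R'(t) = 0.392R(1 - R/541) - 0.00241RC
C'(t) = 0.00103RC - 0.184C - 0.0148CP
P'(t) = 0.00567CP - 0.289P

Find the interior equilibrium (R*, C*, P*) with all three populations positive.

From dP/dt = 0: 0.00567C* = 0.289, so C* = 51.
From dR/dt = 0: 0.392(1 - R*/541) = 0.00241·51, giving R* = 541·(1 - 0.313) = 371.
From dC/dt = 0: 0.00103·371 - 0.184 = 0.0148P*, so P* = 0.199/0.0148 = 13.4.

R* ≈ 371, C* ≈ 51, P* ≈ 13.4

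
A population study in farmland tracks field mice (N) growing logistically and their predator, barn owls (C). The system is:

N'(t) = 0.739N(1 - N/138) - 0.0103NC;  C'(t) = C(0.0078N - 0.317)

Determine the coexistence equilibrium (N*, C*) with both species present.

From dC/dt = 0 with C > 0: 0.0078N* = 0.317, so N* = 40.6.
Substitute into dN/dt = 0: 0.739(1 - 40.6/138) = 0.0103C*.
The bracket is 0.705, giving C* = 0.521/0.0103 = 50.6.

N* ≈ 40.6, C* ≈ 50.6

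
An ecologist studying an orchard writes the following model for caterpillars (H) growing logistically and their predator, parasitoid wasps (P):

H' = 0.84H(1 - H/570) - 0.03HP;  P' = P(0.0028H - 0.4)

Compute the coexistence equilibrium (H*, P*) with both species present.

From dP/dt = 0 with P > 0: 0.0028H* = 0.4, so H* = 143.
Substitute into dH/dt = 0: 0.84(1 - 143/570) = 0.03P*.
The bracket is 0.749, giving P* = 0.629/0.03 = 21.

H* ≈ 143, P* ≈ 21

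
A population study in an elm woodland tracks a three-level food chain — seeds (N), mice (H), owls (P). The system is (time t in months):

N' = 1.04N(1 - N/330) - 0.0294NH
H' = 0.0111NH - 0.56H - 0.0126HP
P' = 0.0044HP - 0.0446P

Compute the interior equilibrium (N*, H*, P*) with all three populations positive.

From dP/dt = 0: 0.0044H* = 0.0446, so H* = 10.1.
From dN/dt = 0: 1.04(1 - N*/330) = 0.0294·10.1, giving N* = 330·(1 - 0.287) = 235.
From dH/dt = 0: 0.0111·235 - 0.56 = 0.0126P*, so P* = 2.05/0.0126 = 163.

N* ≈ 235, H* ≈ 10.1, P* ≈ 163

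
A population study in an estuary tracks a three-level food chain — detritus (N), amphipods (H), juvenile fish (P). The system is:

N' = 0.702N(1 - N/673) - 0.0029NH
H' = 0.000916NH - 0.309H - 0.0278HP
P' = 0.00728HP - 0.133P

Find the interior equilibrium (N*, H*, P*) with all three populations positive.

N* ≈ 622, H* ≈ 18.3, P* ≈ 9.39

From dP/dt = 0: 0.00728H* = 0.133, so H* = 18.3.
From dN/dt = 0: 0.702(1 - N*/673) = 0.0029·18.3, giving N* = 673·(1 - 0.0755) = 622.
From dH/dt = 0: 0.000916·622 - 0.309 = 0.0278P*, so P* = 0.261/0.0278 = 9.39.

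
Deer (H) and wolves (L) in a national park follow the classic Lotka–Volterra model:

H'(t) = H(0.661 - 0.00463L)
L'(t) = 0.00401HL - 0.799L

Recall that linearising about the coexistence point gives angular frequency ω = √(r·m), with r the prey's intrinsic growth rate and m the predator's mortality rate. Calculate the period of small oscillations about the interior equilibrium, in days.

Here r = 0.661 and m = 0.799, so r·m = 0.528.
ω = √0.528 = 0.727 per day, hence T = 2π/ω ≈ 8.65 days.

T ≈ 8.65 days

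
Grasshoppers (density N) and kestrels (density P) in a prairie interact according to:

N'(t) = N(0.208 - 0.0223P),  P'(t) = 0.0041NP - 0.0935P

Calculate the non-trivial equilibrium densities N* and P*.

N* ≈ 22.8, P* ≈ 9.33

Set dP/dt = 0 with P > 0: 0.0041N - 0.0935 = 0, so N* = 0.0935/0.0041 = 22.8.
Set dN/dt = 0 with N > 0: 0.208 - 0.0223P = 0, so P* = 0.208/0.0223 = 9.33.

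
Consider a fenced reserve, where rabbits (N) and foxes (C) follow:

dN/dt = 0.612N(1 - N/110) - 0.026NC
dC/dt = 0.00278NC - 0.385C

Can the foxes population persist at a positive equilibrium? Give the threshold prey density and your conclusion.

The predator equation gives dC/dt > 0 only when N > 0.385/0.00278 = 138.
Without the predator, N → K = 110. Since 110 < 138, the predator cannot invade.

Threshold N = 138; K < 138, so no, the predator goes extinct.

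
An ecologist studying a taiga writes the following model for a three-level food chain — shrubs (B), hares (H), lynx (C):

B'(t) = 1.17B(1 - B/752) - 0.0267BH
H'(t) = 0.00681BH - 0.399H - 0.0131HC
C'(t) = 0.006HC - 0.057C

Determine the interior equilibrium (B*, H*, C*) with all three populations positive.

B* ≈ 589, H* ≈ 9.5, C* ≈ 276

From dC/dt = 0: 0.006H* = 0.057, so H* = 9.5.
From dB/dt = 0: 1.17(1 - B*/752) = 0.0267·9.5, giving B* = 752·(1 - 0.217) = 589.
From dH/dt = 0: 0.00681·589 - 0.399 = 0.0131C*, so C* = 3.61/0.0131 = 276.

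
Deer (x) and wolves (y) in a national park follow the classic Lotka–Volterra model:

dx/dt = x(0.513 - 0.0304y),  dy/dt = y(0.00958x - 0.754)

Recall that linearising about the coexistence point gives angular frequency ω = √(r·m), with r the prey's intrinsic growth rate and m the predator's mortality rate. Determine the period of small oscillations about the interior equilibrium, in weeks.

Here r = 0.513 and m = 0.754, so r·m = 0.387.
ω = √0.387 = 0.622 per week, hence T = 2π/ω ≈ 10.1 weeks.

T ≈ 10.1 weeks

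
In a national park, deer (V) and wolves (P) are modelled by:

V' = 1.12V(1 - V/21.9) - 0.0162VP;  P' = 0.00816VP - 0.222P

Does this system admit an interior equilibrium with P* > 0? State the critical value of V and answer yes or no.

Threshold V = 27.2; K < 27.2, so no, the predator goes extinct.

The predator equation gives dP/dt > 0 only when V > 0.222/0.00816 = 27.2.
Without the predator, V → K = 21.9. Since 21.9 < 27.2, the predator cannot invade.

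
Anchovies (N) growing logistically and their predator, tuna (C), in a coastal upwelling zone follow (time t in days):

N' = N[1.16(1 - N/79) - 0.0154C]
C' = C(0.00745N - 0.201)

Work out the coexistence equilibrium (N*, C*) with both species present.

N* ≈ 27, C* ≈ 49.6

From dC/dt = 0 with C > 0: 0.00745N* = 0.201, so N* = 27.
Substitute into dN/dt = 0: 1.16(1 - 27/79) = 0.0154C*.
The bracket is 0.658, giving C* = 0.764/0.0154 = 49.6.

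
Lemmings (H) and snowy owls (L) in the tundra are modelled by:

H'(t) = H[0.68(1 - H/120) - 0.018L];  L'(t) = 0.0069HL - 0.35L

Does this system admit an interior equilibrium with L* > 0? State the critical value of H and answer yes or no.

Threshold H = 50.7; K > 50.7, so yes, the predator persists.

The predator equation gives dL/dt > 0 only when H > 0.35/0.0069 = 50.7.
Without the predator, H → K = 120. Since 120 > 50.7, the predator can invade and persist.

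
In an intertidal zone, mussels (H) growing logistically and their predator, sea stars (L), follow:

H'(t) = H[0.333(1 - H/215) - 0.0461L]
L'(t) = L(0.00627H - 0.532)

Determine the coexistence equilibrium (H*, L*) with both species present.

H* ≈ 84.8, L* ≈ 4.37

From dL/dt = 0 with L > 0: 0.00627H* = 0.532, so H* = 84.8.
Substitute into dH/dt = 0: 0.333(1 - 84.8/215) = 0.0461L*.
The bracket is 0.605, giving L* = 0.202/0.0461 = 4.37.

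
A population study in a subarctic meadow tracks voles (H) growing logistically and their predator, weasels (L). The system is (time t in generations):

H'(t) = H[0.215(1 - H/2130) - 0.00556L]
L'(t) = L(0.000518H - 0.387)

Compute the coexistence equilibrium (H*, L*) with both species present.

From dL/dt = 0 with L > 0: 0.000518H* = 0.387, so H* = 747.
Substitute into dH/dt = 0: 0.215(1 - 747/2130) = 0.00556L*.
The bracket is 0.649, giving L* = 0.14/0.00556 = 25.1.

H* ≈ 747, L* ≈ 25.1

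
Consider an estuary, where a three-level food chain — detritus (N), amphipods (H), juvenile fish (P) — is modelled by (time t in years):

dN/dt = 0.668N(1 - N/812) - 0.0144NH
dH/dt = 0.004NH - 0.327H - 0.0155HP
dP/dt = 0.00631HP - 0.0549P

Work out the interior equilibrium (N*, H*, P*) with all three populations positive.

N* ≈ 660, H* ≈ 8.7, P* ≈ 149

From dP/dt = 0: 0.00631H* = 0.0549, so H* = 8.7.
From dN/dt = 0: 0.668(1 - N*/812) = 0.0144·8.7, giving N* = 812·(1 - 0.188) = 660.
From dH/dt = 0: 0.004·660 - 0.327 = 0.0155P*, so P* = 2.31/0.0155 = 149.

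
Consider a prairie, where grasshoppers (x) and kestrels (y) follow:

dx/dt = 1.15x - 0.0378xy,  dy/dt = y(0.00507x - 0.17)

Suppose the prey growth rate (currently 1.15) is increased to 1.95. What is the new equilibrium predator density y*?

y* ≈ 51.6

At the interior fixed point, setting dx/dt = 0 with x > 0 fixes y* = (prey growth rate)/(xy coefficient) — independent of the other coefficients.
With the change, y* = 1.95/0.0378 = 51.6; it rises from 30.4.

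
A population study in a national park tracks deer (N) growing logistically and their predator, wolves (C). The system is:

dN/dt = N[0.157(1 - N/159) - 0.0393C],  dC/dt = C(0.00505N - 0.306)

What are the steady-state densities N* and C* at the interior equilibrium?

From dC/dt = 0 with C > 0: 0.00505N* = 0.306, so N* = 60.6.
Substitute into dN/dt = 0: 0.157(1 - 60.6/159) = 0.0393C*.
The bracket is 0.619, giving C* = 0.0972/0.0393 = 2.47.

N* ≈ 60.6, C* ≈ 2.47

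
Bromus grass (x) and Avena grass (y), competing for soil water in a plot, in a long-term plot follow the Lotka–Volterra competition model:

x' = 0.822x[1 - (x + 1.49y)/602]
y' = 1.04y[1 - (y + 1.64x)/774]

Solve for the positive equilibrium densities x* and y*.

x* ≈ 382, y* ≈ 148

Setting both brackets to zero gives the nullclines x + 1.49y = 602 and 1.64x + y = 774.
Substituting y = 774 - 1.64x into the first: x(1 - 1.49·1.64) = 602 - 1.49·774.
So x* = -551/-1.44 = 382, and then y* = 774 - 1.64·382 = 148.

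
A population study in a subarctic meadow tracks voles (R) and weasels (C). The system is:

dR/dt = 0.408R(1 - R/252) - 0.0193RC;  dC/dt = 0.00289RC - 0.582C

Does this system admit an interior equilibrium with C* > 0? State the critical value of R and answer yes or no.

Threshold R = 201; K > 201, so yes, the predator persists.

The predator equation gives dC/dt > 0 only when R > 0.582/0.00289 = 201.
Without the predator, R → K = 252. Since 252 > 201, the predator can invade and persist.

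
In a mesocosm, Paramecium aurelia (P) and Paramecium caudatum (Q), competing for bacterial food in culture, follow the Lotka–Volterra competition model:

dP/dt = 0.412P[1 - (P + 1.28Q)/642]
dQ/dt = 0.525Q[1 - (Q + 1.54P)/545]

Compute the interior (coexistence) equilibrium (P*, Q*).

P* ≈ 57.2, Q* ≈ 457

Setting both brackets to zero gives the nullclines P + 1.28Q = 642 and 1.54P + Q = 545.
Substituting Q = 545 - 1.54P into the first: P(1 - 1.28·1.54) = 642 - 1.28·545.
So P* = -55.6/-0.971 = 57.2, and then Q* = 545 - 1.54·57.2 = 457.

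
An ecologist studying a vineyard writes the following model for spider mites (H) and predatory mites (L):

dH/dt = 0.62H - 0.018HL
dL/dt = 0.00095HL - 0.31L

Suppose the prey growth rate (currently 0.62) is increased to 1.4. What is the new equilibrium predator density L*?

L* ≈ 77.8

At the interior fixed point, setting dH/dt = 0 with H > 0 fixes L* = (prey growth rate)/(HL coefficient) — independent of the other coefficients.
With the change, L* = 1.4/0.018 = 77.8; it rises from 34.4.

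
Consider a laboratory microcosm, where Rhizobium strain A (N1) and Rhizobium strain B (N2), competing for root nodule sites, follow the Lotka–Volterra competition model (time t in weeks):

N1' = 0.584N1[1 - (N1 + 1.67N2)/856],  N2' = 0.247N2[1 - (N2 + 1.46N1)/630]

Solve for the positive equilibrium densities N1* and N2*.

Setting both brackets to zero gives the nullclines N1 + 1.67N2 = 856 and 1.46N1 + N2 = 630.
Substituting N2 = 630 - 1.46N1 into the first: N1(1 - 1.67·1.46) = 856 - 1.67·630.
So N1* = -196/-1.44 = 136, and then N2* = 630 - 1.46·136 = 431.

N1* ≈ 136, N2* ≈ 431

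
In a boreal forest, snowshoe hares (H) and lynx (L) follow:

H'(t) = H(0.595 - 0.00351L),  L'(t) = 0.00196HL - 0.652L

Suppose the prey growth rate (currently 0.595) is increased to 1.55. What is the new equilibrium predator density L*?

At the interior fixed point, setting dH/dt = 0 with H > 0 fixes L* = (prey growth rate)/(HL coefficient) — independent of the other coefficients.
With the change, L* = 1.55/0.00351 = 442; it rises from 170.

L* ≈ 442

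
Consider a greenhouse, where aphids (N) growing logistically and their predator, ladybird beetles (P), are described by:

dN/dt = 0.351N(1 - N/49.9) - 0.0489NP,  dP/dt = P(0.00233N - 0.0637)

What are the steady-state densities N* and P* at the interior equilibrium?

From dP/dt = 0 with P > 0: 0.00233N* = 0.0637, so N* = 27.3.
Substitute into dN/dt = 0: 0.351(1 - 27.3/49.9) = 0.0489P*.
The bracket is 0.452, giving P* = 0.159/0.0489 = 3.25.

N* ≈ 27.3, P* ≈ 3.25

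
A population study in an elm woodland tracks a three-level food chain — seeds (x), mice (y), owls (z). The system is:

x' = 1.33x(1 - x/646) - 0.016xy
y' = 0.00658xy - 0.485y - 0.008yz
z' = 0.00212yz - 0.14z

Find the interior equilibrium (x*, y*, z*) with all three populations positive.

From dz/dt = 0: 0.00212y* = 0.14, so y* = 66.
From dx/dt = 0: 1.33(1 - x*/646) = 0.016·66, giving x* = 646·(1 - 0.794) = 133.
From dy/dt = 0: 0.00658·133 - 0.485 = 0.008z*, so z* = 0.389/0.008 = 48.6.

x* ≈ 133, y* ≈ 66, z* ≈ 48.6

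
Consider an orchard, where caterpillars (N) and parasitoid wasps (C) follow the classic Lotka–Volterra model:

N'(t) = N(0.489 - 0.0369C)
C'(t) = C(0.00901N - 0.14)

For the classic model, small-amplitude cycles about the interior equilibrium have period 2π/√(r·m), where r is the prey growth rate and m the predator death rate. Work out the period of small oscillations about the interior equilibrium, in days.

T ≈ 24 days

Here r = 0.489 and m = 0.14, so r·m = 0.0685.
ω = √0.0685 = 0.262 per day, hence T = 2π/ω ≈ 24 days.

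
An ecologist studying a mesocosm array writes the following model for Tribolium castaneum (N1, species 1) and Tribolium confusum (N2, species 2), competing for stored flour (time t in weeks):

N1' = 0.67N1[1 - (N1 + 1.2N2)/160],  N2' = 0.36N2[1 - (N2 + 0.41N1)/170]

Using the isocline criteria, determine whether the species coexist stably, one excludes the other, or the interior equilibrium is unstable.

species 2 excludes species 1

Compare the nullcline intercepts: K1/α12 = 160/1.2 = 133 < K2 = 170; K2/α21 = 170/0.41 = 415 > K1 = 160.
Since the inequalities point opposite ways, species 2 can invade but species 1 cannot.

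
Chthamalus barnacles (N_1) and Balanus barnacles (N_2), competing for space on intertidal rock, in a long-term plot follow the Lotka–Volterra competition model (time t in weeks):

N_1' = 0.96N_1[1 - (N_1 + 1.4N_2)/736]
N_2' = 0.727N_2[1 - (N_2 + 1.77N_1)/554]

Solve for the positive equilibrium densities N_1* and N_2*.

Setting both brackets to zero gives the nullclines N_1 + 1.4N_2 = 736 and 1.77N_1 + N_2 = 554.
Substituting N_2 = 554 - 1.77N_1 into the first: N_1(1 - 1.4·1.77) = 736 - 1.4·554.
So N_1* = -39.6/-1.48 = 26.8, and then N_2* = 554 - 1.77·26.8 = 507.

N_1* ≈ 26.8, N_2* ≈ 507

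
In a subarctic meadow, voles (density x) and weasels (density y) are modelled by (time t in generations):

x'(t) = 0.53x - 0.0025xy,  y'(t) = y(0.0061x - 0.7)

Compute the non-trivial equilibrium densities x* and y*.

x* ≈ 115, y* ≈ 212

Set dy/dt = 0 with y > 0: 0.0061x - 0.7 = 0, so x* = 0.7/0.0061 = 115.
Set dx/dt = 0 with x > 0: 0.53 - 0.0025y = 0, so y* = 0.53/0.0025 = 212.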